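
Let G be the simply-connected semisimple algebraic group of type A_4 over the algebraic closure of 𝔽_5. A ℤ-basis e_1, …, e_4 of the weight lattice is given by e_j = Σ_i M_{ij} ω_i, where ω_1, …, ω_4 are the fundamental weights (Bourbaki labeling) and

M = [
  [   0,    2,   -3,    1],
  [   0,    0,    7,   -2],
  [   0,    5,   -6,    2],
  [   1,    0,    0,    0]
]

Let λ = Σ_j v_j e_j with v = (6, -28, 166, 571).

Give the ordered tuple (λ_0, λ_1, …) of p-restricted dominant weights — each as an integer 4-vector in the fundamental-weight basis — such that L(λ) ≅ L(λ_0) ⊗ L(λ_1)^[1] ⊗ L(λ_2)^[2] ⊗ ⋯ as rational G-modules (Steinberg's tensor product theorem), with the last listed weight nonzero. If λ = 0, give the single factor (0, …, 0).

ω-coordinates c = M·v, v = (6, -28, 166, 571):
  c_1 = 0·6 + (2)·(-28) + (-3)·(166) + 1·571 = 17
  c_2 = 0·6 + (0)·(-28) + 7·166 + (-2)·(571) = 20
  c_3 = 0·6 + (5)·(-28) + (-6)·(166) + 2·571 = 6
  c_4 = 1·6 + (0)·(-28) + 0·166 + 0·571 = 6
Expand coordinatewise in base 5:
  c_1 = 17 = 2·5^0 + 3·5^1
  c_2 = 20 = 0·5^0 + 4·5^1
  c_3 = 6 = 1·5^0 + 1·5^1
  c_4 = 6 = 1·5^0 + 1·5^1
λ_0 = (2, 0, 1, 1)
λ_1 = (3, 4, 1, 1)

((2, 0, 1, 1), (3, 4, 1, 1))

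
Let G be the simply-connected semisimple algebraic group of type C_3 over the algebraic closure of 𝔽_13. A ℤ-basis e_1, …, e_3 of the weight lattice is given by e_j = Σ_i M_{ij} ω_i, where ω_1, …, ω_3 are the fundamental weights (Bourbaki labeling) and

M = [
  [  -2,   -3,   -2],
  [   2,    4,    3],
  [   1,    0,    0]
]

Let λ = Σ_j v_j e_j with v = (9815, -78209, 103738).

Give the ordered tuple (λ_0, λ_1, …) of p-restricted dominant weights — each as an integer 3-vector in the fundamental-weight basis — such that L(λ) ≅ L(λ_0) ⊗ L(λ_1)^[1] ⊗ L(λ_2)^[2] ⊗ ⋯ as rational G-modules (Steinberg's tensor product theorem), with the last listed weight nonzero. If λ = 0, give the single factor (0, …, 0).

((7, 3, 0), (6, 7, 1), (5, 2, 6), (3, 8, 4))

Converting to the ω-basis (c_i = row i of M dotted with v = (9815, -78209, 103738)):
  c_1 = (-2)·(9815) + (-3)·(-78209) + (-2)·(103738) = 7521
  c_2 = (2)·(9815) + (4)·(-78209) + (3)·(103738) = 18008
  c_3 = (1)·(9815) + (0)·(-78209) + (0)·(103738) = 9815
p = 13; digits c_i = Σ_j d_{ij}·13^j, 0 ≤ d_{ij} < 13:
  c_1 = 7521 = 7·13^0 + 6·13^1 + 5·13^2 + 3·13^3
  c_2 = 18008 = 3·13^0 + 7·13^1 + 2·13^2 + 8·13^3
  c_3 = 9815 = 0·13^0 + 1·13^1 + 6·13^2 + 4·13^3
Factor λ_0 = (7, 3, 0)
Factor λ_1 = (6, 7, 1)
Factor λ_2 = (5, 2, 6)
Factor λ_3 = (3, 8, 4)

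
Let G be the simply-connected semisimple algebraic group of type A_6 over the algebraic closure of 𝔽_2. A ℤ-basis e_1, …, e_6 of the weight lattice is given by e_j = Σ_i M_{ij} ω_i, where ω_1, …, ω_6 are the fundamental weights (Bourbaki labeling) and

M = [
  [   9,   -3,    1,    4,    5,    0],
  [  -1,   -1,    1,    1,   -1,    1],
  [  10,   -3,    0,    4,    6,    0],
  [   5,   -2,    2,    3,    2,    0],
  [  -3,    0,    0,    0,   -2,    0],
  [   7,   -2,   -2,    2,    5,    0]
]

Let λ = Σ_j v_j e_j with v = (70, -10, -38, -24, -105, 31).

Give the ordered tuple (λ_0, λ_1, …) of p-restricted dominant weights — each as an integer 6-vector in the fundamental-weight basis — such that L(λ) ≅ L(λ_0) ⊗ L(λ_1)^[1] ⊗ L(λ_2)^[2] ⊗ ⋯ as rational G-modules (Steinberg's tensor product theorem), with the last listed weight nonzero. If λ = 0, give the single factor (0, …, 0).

((1, 0, 0, 0, 0, 1), (0, 1, 0, 0, 0, 0), (0, 1, 1, 1, 0, 1), (0, 1, 0, 1, 0, 1))

Converting to the ω-basis (c_i = row i of M dotted with v = (70, -10, -38, -24, -105, 31)):
  c_1 = (9)·(70) + (-3)·(-10) + (1)·(-38) + (4)·(-24) + (5)·(-105) + (0)·(31) = 1
  c_2 = (-1)·(70) + (-1)·(-10) + (1)·(-38) + (1)·(-24) + (-1)·(-105) + (1)·(31) = 14
  c_3 = (10)·(70) + (-3)·(-10) + (0)·(-38) + (4)·(-24) + (6)·(-105) + (0)·(31) = 4
  c_4 = (5)·(70) + (-2)·(-10) + (2)·(-38) + (3)·(-24) + (2)·(-105) + (0)·(31) = 12
  c_5 = (-3)·(70) + (0)·(-10) + (0)·(-38) + (0)·(-24) + (-2)·(-105) + (0)·(31) = 0
  c_6 = (7)·(70) + (-2)·(-10) + (-2)·(-38) + (2)·(-24) + (5)·(-105) + (0)·(31) = 13
Base-2 expansion of each c_i:
  c_1 = 1 = 1·2^0
  c_2 = 14 = 0·2^0 + 1·2^1 + 1·2^2 + 1·2^3
  c_3 = 4 = 0·2^0 + 0·2^1 + 1·2^2
  c_4 = 12 = 0·2^0 + 0·2^1 + 1·2^2 + 1·2^3
  c_5 = 0
  c_6 = 13 = 1·2^0 + 0·2^1 + 1·2^2 + 1·2^3
λ_0 = (1, 0, 0, 0, 0, 1)
λ_1 = (0, 1, 0, 0, 0, 0)
λ_2 = (0, 1, 1, 1, 0, 1)
λ_3 = (0, 1, 0, 1, 0, 1)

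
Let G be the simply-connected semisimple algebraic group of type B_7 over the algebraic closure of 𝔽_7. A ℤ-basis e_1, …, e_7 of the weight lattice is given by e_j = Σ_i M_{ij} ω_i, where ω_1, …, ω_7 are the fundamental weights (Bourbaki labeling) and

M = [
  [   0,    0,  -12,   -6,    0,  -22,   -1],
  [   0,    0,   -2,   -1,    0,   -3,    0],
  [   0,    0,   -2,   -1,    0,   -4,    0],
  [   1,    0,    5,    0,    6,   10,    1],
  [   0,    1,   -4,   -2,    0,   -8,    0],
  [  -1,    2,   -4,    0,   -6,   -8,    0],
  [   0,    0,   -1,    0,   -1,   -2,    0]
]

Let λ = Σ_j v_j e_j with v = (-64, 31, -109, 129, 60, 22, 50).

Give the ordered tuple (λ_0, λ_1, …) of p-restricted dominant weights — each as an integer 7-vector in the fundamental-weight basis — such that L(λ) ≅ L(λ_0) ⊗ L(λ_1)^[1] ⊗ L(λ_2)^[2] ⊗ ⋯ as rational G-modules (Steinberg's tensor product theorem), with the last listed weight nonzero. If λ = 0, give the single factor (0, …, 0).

ω-coordinates c = M·v, v = (-64, 31, -109, 129, 60, 22, 50):
  c_1 = (0)·(-64) + 0·31 + (-12)·(-109) + (-6)·(129) + 0·60 + (-22)·(22) + (-1)·(50) = 0
  c_2 = (0)·(-64) + 0·31 + (-2)·(-109) + (-1)·(129) + 0·60 + (-3)·(22) + 0·50 = 23
  c_3 = (0)·(-64) + 0·31 + (-2)·(-109) + (-1)·(129) + 0·60 + (-4)·(22) + 0·50 = 1
  c_4 = (1)·(-64) + 0·31 + (5)·(-109) + 0·129 + 6·60 + 10·22 + 1·50 = 21
  c_5 = (0)·(-64) + 1·31 + (-4)·(-109) + (-2)·(129) + 0·60 + (-8)·(22) + 0·50 = 33
  c_6 = (-1)·(-64) + 2·31 + (-4)·(-109) + 0·129 + (-6)·(60) + (-8)·(22) + 0·50 = 26
  c_7 = (0)·(-64) + 0·31 + (-1)·(-109) + 0·129 + (-1)·(60) + (-2)·(22) + 0·50 = 5
Writing each c_i in base p = 7:
  c_1 = 0
  c_2 = 23 = 2·7^0 + 3·7^1
  c_3 = 1 = 1·7^0
  c_4 = 21 = 0·7^0 + 3·7^1
  c_5 = 33 = 5·7^0 + 4·7^1
  c_6 = 26 = 5·7^0 + 3·7^1
  c_7 = 5 = 5·7^0
p-restricted factor λ_0 = (0, 2, 1, 0, 5, 5, 5)
p-restricted factor λ_1 = (0, 3, 0, 3, 4, 3, 0)

((0, 2, 1, 0, 5, 5, 5), (0, 3, 0, 3, 4, 3, 0))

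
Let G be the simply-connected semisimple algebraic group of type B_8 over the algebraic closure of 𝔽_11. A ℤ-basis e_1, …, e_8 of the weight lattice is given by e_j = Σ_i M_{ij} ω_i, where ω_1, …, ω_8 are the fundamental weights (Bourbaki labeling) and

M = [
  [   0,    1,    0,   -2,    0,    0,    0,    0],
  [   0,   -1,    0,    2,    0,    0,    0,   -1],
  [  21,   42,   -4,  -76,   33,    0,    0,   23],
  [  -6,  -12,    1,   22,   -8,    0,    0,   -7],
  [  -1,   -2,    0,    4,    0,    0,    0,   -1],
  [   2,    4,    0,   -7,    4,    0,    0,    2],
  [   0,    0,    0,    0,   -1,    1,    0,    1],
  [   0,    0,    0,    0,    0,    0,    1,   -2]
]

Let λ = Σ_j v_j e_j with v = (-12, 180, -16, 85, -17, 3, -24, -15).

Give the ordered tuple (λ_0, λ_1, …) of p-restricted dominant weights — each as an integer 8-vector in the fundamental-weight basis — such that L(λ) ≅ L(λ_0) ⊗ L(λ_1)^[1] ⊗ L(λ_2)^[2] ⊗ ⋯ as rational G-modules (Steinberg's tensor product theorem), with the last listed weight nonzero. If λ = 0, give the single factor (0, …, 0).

((10, 5, 6, 7, 7, 3, 5, 6),)

Change of basis e → ω: c = M·v where v = (-12, 180, -16, 85, -17, 3, -24, -15):
  c_1 = (0)·(-12) + 1·180 + (0)·(-16) + (-2)·(85) + (0)·(-17) + 0·3 + (0)·(-24) + (0)·(-15) = 10
  c_2 = (0)·(-12) + (-1)·(180) + (0)·(-16) + 2·85 + (0)·(-17) + 0·3 + (0)·(-24) + (-1)·(-15) = 5
  c_3 = (21)·(-12) + 42·180 + (-4)·(-16) + (-76)·(85) + (33)·(-17) + 0·3 + (0)·(-24) + (23)·(-15) = 6
  c_4 = (-6)·(-12) + (-12)·(180) + (1)·(-16) + 22·85 + (-8)·(-17) + 0·3 + (0)·(-24) + (-7)·(-15) = 7
  c_5 = (-1)·(-12) + (-2)·(180) + (0)·(-16) + 4·85 + (0)·(-17) + 0·3 + (0)·(-24) + (-1)·(-15) = 7
  c_6 = (2)·(-12) + 4·180 + (0)·(-16) + (-7)·(85) + (4)·(-17) + 0·3 + (0)·(-24) + (2)·(-15) = 3
  c_7 = (0)·(-12) + 0·180 + (0)·(-16) + 0·85 + (-1)·(-17) + 1·3 + (0)·(-24) + (1)·(-15) = 5
  c_8 = (0)·(-12) + 0·180 + (0)·(-16) + 0·85 + (0)·(-17) + 0·3 + (1)·(-24) + (-2)·(-15) = 6
p = 11; digits c_i = Σ_j d_{ij}·11^j, 0 ≤ d_{ij} < 11:
  c_1 = 10 = 10·11^0
  c_2 = 5 = 5·11^0
  c_3 = 6 = 6·11^0
  c_4 = 7 = 7·11^0
  c_5 = 7 = 7·11^0
  c_6 = 3 = 3·11^0
  c_7 = 5 = 5·11^0
  c_8 = 6 = 6·11^0
Factor λ_0 = (10, 5, 6, 7, 7, 3, 5, 6)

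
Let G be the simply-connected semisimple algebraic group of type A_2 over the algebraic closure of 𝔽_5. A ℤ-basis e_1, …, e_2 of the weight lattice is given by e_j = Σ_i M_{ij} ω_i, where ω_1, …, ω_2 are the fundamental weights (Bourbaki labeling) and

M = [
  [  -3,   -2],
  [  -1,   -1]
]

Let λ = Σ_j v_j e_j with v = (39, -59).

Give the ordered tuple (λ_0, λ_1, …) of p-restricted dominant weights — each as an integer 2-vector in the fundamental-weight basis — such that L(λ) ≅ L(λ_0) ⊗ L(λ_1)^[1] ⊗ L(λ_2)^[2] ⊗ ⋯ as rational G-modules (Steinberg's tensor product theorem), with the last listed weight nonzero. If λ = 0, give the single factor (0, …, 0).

ω-coordinates c = M·v, v = (39, -59):
  c_1 = -3*39 + -2*-59 = 1
  c_2 = -1*39 + -1*-59 = 20
Base-5 expansion of each c_i:
  c_1 = 1 = 1·5^0
  c_2 = 20 = 0·5^0 + 4·5^1
p-restricted factor λ_0 = (1, 0)
p-restricted factor λ_1 = (0, 4)

((1, 0), (0, 4))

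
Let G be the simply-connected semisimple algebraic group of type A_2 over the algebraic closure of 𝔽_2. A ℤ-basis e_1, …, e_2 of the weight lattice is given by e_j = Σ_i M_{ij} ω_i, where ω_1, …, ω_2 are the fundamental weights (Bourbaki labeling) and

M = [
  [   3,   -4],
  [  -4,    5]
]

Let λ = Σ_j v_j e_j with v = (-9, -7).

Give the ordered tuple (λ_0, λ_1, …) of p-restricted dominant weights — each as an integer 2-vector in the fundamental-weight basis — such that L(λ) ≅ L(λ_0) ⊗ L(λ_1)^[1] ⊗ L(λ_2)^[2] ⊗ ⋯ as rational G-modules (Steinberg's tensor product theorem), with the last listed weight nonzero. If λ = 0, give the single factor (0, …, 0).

Converting to the ω-basis (c_i = row i of M dotted with v = (-9, -7)):
  c_1 = (3)·(-9) + (-4)·(-7) = 1
  c_2 = (-4)·(-9) + (5)·(-7) = 1
Expand coordinatewise in base 2:
  c_1 = 1 = 1·2^0
  c_2 = 1 = 1·2^0
Factor λ_0 = (1, 1)

((1, 1),)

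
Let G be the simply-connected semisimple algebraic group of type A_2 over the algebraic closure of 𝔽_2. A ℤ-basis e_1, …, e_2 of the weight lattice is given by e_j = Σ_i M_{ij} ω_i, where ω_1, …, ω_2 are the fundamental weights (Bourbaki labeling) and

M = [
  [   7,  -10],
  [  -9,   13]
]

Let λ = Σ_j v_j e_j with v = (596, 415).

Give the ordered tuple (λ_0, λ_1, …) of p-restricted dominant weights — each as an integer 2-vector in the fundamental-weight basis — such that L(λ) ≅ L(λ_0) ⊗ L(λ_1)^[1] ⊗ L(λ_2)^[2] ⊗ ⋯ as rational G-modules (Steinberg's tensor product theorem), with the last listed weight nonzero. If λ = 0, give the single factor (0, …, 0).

((0, 1), (1, 1), (1, 1), (0, 1), (1, 1))

ω-coordinates c = M·v, v = (596, 415):
  c_1 = 7*596 + -10*415 = 22
  c_2 = -9*596 + 13*415 = 31
p = 2; digits c_i = Σ_j d_{ij}·2^j, 0 ≤ d_{ij} < 2:
  c_1 = 22 = 0·2^0 + 1·2^1 + 1·2^2 + 0·2^3 + 1·2^4
  c_2 = 31 = 1·2^0 + 1·2^1 + 1·2^2 + 1·2^3 + 1·2^4
p-restricted factor λ_0 = (0, 1)
p-restricted factor λ_1 = (1, 1)
p-restricted factor λ_2 = (1, 1)
p-restricted factor λ_3 = (0, 1)
p-restricted factor λ_4 = (1, 1)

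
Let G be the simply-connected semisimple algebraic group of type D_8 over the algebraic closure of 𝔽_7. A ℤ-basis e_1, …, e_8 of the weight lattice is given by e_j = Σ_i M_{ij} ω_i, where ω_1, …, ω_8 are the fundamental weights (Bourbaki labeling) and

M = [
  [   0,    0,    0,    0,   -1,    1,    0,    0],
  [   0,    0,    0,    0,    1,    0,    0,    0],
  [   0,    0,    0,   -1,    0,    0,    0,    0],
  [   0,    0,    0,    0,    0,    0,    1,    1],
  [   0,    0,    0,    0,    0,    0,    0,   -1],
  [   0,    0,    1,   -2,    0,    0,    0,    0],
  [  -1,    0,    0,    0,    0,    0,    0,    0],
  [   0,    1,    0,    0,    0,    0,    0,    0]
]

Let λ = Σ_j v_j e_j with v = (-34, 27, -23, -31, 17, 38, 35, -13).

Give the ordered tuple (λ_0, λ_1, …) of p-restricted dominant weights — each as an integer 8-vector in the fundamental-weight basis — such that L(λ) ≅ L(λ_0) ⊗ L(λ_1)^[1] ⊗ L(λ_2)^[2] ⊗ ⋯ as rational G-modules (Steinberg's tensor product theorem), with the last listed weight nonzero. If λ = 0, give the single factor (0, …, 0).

((0, 3, 3, 1, 6, 4, 6, 6), (3, 2, 4, 3, 1, 5, 4, 3))

Converting to the ω-basis (c_i = row i of M dotted with v = (-34, 27, -23, -31, 17, 38, 35, -13)):
  c_1 = (0)·(-34) + 0·27 + (0)·(-23) + (0)·(-31) + (-1)·(17) + 1·38 + 0·35 + (0)·(-13) = 21
  c_2 = (0)·(-34) + 0·27 + (0)·(-23) + (0)·(-31) + 1·17 + 0·38 + 0·35 + (0)·(-13) = 17
  c_3 = (0)·(-34) + 0·27 + (0)·(-23) + (-1)·(-31) + 0·17 + 0·38 + 0·35 + (0)·(-13) = 31
  c_4 = (0)·(-34) + 0·27 + (0)·(-23) + (0)·(-31) + 0·17 + 0·38 + 1·35 + (1)·(-13) = 22
  c_5 = (0)·(-34) + 0·27 + (0)·(-23) + (0)·(-31) + 0·17 + 0·38 + 0·35 + (-1)·(-13) = 13
  c_6 = (0)·(-34) + 0·27 + (1)·(-23) + (-2)·(-31) + 0·17 + 0·38 + 0·35 + (0)·(-13) = 39
  c_7 = (-1)·(-34) + 0·27 + (0)·(-23) + (0)·(-31) + 0·17 + 0·38 + 0·35 + (0)·(-13) = 34
  c_8 = (0)·(-34) + 1·27 + (0)·(-23) + (0)·(-31) + 0·17 + 0·38 + 0·35 + (0)·(-13) = 27
Writing each c_i in base p = 7:
  c_1 = 21 = 0·7^0 + 3·7^1
  c_2 = 17 = 3·7^0 + 2·7^1
  c_3 = 31 = 3·7^0 + 4·7^1
  c_4 = 22 = 1·7^0 + 3·7^1
  c_5 = 13 = 6·7^0 + 1·7^1
  c_6 = 39 = 4·7^0 + 5·7^1
  c_7 = 34 = 6·7^0 + 4·7^1
  c_8 = 27 = 6·7^0 + 3·7^1
λ_0 = (0, 3, 3, 1, 6, 4, 6, 6)
λ_1 = (3, 2, 4, 3, 1, 5, 4, 3)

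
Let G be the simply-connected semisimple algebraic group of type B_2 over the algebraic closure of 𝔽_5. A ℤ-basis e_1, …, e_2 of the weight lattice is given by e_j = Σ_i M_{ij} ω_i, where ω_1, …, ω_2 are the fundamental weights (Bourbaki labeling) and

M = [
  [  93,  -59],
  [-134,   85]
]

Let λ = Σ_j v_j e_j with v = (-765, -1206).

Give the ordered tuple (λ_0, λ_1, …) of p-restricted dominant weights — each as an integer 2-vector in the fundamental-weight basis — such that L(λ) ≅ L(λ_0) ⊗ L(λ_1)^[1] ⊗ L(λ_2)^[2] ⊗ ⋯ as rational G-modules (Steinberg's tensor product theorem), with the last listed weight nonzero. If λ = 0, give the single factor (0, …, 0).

In the fundamental-weight basis, λ has coordinates c = M·v (v = (-765, -1206)):
  c_1 = (93)·(-765) + (-59)·(-1206) = 9
  c_2 = (-134)·(-765) + (85)·(-1206) = 0
p = 5; digits c_i = Σ_j d_{ij}·5^j, 0 ≤ d_{ij} < 5:
  c_1 = 9 = 4·5^0 + 1·5^1
  c_2 = 0
λ_0 = (4, 0)
λ_1 = (1, 0)

((4, 0), (1, 0))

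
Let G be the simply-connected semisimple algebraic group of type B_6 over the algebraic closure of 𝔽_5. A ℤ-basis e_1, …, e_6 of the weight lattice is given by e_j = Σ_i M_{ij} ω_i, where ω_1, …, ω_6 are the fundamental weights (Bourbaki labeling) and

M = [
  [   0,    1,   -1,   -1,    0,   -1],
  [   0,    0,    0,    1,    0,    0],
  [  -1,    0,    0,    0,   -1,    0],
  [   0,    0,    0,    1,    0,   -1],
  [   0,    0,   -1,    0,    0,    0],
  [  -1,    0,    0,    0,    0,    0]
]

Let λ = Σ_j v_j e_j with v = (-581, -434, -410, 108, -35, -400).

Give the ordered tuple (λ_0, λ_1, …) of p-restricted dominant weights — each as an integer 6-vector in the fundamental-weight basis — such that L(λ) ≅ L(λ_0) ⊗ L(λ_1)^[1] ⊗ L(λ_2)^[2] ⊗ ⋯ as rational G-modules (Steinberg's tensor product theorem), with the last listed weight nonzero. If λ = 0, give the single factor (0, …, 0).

((3, 3, 1, 3, 0, 1), (3, 1, 3, 1, 2, 1), (0, 4, 4, 0, 1, 3), (2, 0, 4, 4, 3, 4))

Change of basis e → ω: c = M·v where v = (-581, -434, -410, 108, -35, -400):
  c_1 = (0)·(-581) + (1)·(-434) + (-1)·(-410) + (-1)·(108) + (0)·(-35) + (-1)·(-400) = 268
  c_2 = (0)·(-581) + (0)·(-434) + (0)·(-410) + 1·108 + (0)·(-35) + (0)·(-400) = 108
  c_3 = (-1)·(-581) + (0)·(-434) + (0)·(-410) + 0·108 + (-1)·(-35) + (0)·(-400) = 616
  c_4 = (0)·(-581) + (0)·(-434) + (0)·(-410) + 1·108 + (0)·(-35) + (-1)·(-400) = 508
  c_5 = (0)·(-581) + (0)·(-434) + (-1)·(-410) + 0·108 + (0)·(-35) + (0)·(-400) = 410
  c_6 = (-1)·(-581) + (0)·(-434) + (0)·(-410) + 0·108 + (0)·(-35) + (0)·(-400) = 581
Writing each c_i in base p = 5:
  c_1 = 268 = 3·5^0 + 3·5^1 + 0·5^2 + 2·5^3
  c_2 = 108 = 3·5^0 + 1·5^1 + 4·5^2
  c_3 = 616 = 1·5^0 + 3·5^1 + 4·5^2 + 4·5^3
  c_4 = 508 = 3·5^0 + 1·5^1 + 0·5^2 + 4·5^3
  c_5 = 410 = 0·5^0 + 2·5^1 + 1·5^2 + 3·5^3
  c_6 = 581 = 1·5^0 + 1·5^1 + 3·5^2 + 4·5^3
λ_0 = (3, 3, 1, 3, 0, 1)
λ_1 = (3, 1, 3, 1, 2, 1)
λ_2 = (0, 4, 4, 0, 1, 3)
λ_3 = (2, 0, 4, 4, 3, 4)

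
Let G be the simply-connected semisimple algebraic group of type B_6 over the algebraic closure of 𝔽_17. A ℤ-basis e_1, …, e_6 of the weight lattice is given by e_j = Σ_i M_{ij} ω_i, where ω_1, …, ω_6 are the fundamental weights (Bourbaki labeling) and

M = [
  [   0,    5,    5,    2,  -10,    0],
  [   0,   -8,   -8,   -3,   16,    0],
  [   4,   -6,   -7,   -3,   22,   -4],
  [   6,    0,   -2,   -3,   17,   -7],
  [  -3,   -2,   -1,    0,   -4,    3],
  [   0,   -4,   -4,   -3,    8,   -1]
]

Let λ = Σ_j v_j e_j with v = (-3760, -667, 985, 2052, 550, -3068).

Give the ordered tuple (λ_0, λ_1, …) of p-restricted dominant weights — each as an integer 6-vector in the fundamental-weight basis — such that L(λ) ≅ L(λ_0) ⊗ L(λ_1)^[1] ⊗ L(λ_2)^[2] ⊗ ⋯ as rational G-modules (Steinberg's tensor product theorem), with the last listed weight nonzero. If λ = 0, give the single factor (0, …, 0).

Compute c_i = Σ_j M_{ij} v_j with v = (-3760, -667, 985, 2052, 550, -3068):
  c_1 = (0)·(-3760) + (5)·(-667) + 5·985 + 2·2052 + (-10)·(550) + (0)·(-3068) = 194
  c_2 = (0)·(-3760) + (-8)·(-667) + (-8)·(985) + (-3)·(2052) + 16·550 + (0)·(-3068) = 100
  c_3 = (4)·(-3760) + (-6)·(-667) + (-7)·(985) + (-3)·(2052) + 22·550 + (-4)·(-3068) = 283
  c_4 = (6)·(-3760) + (0)·(-667) + (-2)·(985) + (-3)·(2052) + 17·550 + (-7)·(-3068) = 140
  c_5 = (-3)·(-3760) + (-2)·(-667) + (-1)·(985) + 0·2052 + (-4)·(550) + (3)·(-3068) = 225
  c_6 = (0)·(-3760) + (-4)·(-667) + (-4)·(985) + (-3)·(2052) + 8·550 + (-1)·(-3068) = 40
Base-17 expansion of each c_i:
  c_1 = 194 = 7·17^0 + 11·17^1
  c_2 = 100 = 15·17^0 + 5·17^1
  c_3 = 283 = 11·17^0 + 16·17^1
  c_4 = 140 = 4·17^0 + 8·17^1
  c_5 = 225 = 4·17^0 + 13·17^1
  c_6 = 40 = 6·17^0 + 2·17^1
λ_0 = (7, 15, 11, 4, 4, 6)
λ_1 = (11, 5, 16, 8, 13, 2)

((7, 15, 11, 4, 4, 6), (11, 5, 16, 8, 13, 2))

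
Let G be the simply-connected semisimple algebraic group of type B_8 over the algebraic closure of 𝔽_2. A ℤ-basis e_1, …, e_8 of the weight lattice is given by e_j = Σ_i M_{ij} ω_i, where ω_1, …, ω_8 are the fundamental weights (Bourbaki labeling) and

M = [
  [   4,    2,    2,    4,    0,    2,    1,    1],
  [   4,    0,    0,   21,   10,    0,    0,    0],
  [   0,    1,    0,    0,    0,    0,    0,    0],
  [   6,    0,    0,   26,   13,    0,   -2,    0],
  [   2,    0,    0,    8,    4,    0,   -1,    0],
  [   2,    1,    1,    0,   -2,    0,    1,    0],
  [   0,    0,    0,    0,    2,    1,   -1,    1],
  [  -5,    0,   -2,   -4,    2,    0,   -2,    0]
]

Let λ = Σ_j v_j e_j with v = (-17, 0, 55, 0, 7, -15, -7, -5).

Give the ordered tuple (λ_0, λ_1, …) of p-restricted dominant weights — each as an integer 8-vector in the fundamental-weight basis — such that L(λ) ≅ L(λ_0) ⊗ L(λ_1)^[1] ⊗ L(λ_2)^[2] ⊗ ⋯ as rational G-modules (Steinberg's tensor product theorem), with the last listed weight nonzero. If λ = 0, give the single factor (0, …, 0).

((0, 0, 0, 1, 1, 0, 1, 1), (0, 1, 0, 1, 0, 0, 0, 1))

In the fundamental-weight basis, λ has coordinates c = M·v (v = (-17, 0, 55, 0, 7, -15, -7, -5)):
  c_1 = (4)·(-17) + 2·0 + 2·55 + 4·0 + 0·7 + (2)·(-15) + (1)·(-7) + (1)·(-5) = 0
  c_2 = (4)·(-17) + 0·0 + 0·55 + 21·0 + 10·7 + (0)·(-15) + (0)·(-7) + (0)·(-5) = 2
  c_3 = (0)·(-17) + 1·0 + 0·55 + 0·0 + 0·7 + (0)·(-15) + (0)·(-7) + (0)·(-5) = 0
  c_4 = (6)·(-17) + 0·0 + 0·55 + 26·0 + 13·7 + (0)·(-15) + (-2)·(-7) + (0)·(-5) = 3
  c_5 = (2)·(-17) + 0·0 + 0·55 + 8·0 + 4·7 + (0)·(-15) + (-1)·(-7) + (0)·(-5) = 1
  c_6 = (2)·(-17) + 1·0 + 1·55 + 0·0 + (-2)·(7) + (0)·(-15) + (1)·(-7) + (0)·(-5) = 0
  c_7 = (0)·(-17) + 0·0 + 0·55 + 0·0 + 2·7 + (1)·(-15) + (-1)·(-7) + (1)·(-5) = 1
  c_8 = (-5)·(-17) + 0·0 + (-2)·(55) + (-4)·(0) + 2·7 + (0)·(-15) + (-2)·(-7) + (0)·(-5) = 3
p = 2; digits c_i = Σ_j d_{ij}·2^j, 0 ≤ d_{ij} < 2:
  c_1 = 0
  c_2 = 2 = 0·2^0 + 1·2^1
  c_3 = 0
  c_4 = 3 = 1·2^0 + 1·2^1
  c_5 = 1 = 1·2^0
  c_6 = 0
  c_7 = 1 = 1·2^0
  c_8 = 3 = 1·2^0 + 1·2^1
λ_0 = (0, 0, 0, 1, 1, 0, 1, 1)
λ_1 = (0, 1, 0, 1, 0, 0, 0, 1)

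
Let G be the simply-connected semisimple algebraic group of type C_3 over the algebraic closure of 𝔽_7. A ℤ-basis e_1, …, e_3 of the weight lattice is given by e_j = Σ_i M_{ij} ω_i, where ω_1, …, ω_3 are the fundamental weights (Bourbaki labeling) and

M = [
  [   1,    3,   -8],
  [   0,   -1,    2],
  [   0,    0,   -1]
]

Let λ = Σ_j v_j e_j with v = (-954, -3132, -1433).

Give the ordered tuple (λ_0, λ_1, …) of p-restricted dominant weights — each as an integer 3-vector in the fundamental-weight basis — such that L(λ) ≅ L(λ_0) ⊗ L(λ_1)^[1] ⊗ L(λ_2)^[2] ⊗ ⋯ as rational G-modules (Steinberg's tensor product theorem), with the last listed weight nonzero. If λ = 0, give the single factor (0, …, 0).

((1, 0, 5), (5, 3, 1), (1, 5, 1), (3, 0, 4))

Converting to the ω-basis (c_i = row i of M dotted with v = (-954, -3132, -1433)):
  c_1 = 1*-954 + 3*-3132 + -8*-1433 = 1114
  c_2 = 0*-954 + -1*-3132 + 2*-1433 = 266
  c_3 = 0*-954 + 0*-3132 + -1*-1433 = 1433
Base-7 expansion of each c_i:
  c_1 = 1114 = 1·7^0 + 5·7^1 + 1·7^2 + 3·7^3
  c_2 = 266 = 0·7^0 + 3·7^1 + 5·7^2
  c_3 = 1433 = 5·7^0 + 1·7^1 + 1·7^2 + 4·7^3
Factor λ_0 = (1, 0, 5)
Factor λ_1 = (5, 3, 1)
Factor λ_2 = (1, 5, 1)
Factor λ_3 = (3, 0, 4)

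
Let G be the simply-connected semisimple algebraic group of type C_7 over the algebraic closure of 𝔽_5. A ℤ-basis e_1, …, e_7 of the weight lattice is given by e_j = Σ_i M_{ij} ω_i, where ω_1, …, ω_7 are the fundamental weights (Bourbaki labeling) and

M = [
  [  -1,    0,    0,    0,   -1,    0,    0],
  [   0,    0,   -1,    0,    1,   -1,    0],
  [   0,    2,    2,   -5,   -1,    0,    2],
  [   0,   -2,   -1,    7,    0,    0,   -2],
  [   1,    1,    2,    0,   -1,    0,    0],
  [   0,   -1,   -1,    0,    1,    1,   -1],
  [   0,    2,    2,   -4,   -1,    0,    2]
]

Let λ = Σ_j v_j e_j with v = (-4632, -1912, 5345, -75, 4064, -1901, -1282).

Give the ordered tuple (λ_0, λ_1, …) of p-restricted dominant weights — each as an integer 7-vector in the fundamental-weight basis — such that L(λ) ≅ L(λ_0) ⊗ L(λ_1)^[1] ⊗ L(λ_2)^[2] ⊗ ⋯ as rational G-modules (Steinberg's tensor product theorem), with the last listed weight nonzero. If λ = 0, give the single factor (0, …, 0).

In the fundamental-weight basis, λ has coordinates c = M·v (v = (-4632, -1912, 5345, -75, 4064, -1901, -1282)):
  c_1 = (-1)·(-4632) + (0)·(-1912) + (0)·(5345) + (0)·(-75) + (-1)·(4064) + (0)·(-1901) + (0)·(-1282) = 568
  c_2 = (0)·(-4632) + (0)·(-1912) + (-1)·(5345) + (0)·(-75) + (1)·(4064) + (-1)·(-1901) + (0)·(-1282) = 620
  c_3 = (0)·(-4632) + (2)·(-1912) + (2)·(5345) + (-5)·(-75) + (-1)·(4064) + (0)·(-1901) + (2)·(-1282) = 613
  c_4 = (0)·(-4632) + (-2)·(-1912) + (-1)·(5345) + (7)·(-75) + (0)·(4064) + (0)·(-1901) + (-2)·(-1282) = 518
  c_5 = (1)·(-4632) + (1)·(-1912) + (2)·(5345) + (0)·(-75) + (-1)·(4064) + (0)·(-1901) + (0)·(-1282) = 82
  c_6 = (0)·(-4632) + (-1)·(-1912) + (-1)·(5345) + (0)·(-75) + (1)·(4064) + (1)·(-1901) + (-1)·(-1282) = 12
  c_7 = (0)·(-4632) + (2)·(-1912) + (2)·(5345) + (-4)·(-75) + (-1)·(4064) + (0)·(-1901) + (2)·(-1282) = 538
Base-5 expansion of each c_i:
  c_1 = 568 = 3·5^0 + 3·5^1 + 2·5^2 + 4·5^3
  c_2 = 620 = 0·5^0 + 4·5^1 + 4·5^2 + 4·5^3
  c_3 = 613 = 3·5^0 + 2·5^1 + 4·5^2 + 4·5^3
  c_4 = 518 = 3·5^0 + 3·5^1 + 0·5^2 + 4·5^3
  c_5 = 82 = 2·5^0 + 1·5^1 + 3·5^2
  c_6 = 12 = 2·5^0 + 2·5^1
  c_7 = 538 = 3·5^0 + 2·5^1 + 1·5^2 + 4·5^3
p-restricted factor λ_0 = (3, 0, 3, 3, 2, 2, 3)
p-restricted factor λ_1 = (3, 4, 2, 3, 1, 2, 2)
p-restricted factor λ_2 = (2, 4, 4, 0, 3, 0, 1)
p-restricted factor λ_3 = (4, 4, 4, 4, 0, 0, 4)

((3, 0, 3, 3, 2, 2, 3), (3, 4, 2, 3, 1, 2, 2), (2, 4, 4, 0, 3, 0, 1), (4, 4, 4, 4, 0, 0, 4))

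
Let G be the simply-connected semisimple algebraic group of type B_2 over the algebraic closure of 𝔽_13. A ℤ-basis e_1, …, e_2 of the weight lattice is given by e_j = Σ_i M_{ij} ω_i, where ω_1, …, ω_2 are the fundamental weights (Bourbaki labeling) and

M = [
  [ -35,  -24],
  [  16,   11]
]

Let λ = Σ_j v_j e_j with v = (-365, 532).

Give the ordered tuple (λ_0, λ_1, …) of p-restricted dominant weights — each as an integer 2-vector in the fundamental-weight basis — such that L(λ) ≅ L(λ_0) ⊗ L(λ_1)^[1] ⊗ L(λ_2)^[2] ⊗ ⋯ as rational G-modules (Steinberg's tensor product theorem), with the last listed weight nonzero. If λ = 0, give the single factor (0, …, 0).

Compute c_i = Σ_j M_{ij} v_j with v = (-365, 532):
  c_1 = -35*-365 + -24*532 = 7
  c_2 = 16*-365 + 11*532 = 12
Base-13 expansion of each c_i:
  c_1 = 7 = 7·13^0
  c_2 = 12 = 12·13^0
Factor λ_0 = (7, 12)

((7, 12),)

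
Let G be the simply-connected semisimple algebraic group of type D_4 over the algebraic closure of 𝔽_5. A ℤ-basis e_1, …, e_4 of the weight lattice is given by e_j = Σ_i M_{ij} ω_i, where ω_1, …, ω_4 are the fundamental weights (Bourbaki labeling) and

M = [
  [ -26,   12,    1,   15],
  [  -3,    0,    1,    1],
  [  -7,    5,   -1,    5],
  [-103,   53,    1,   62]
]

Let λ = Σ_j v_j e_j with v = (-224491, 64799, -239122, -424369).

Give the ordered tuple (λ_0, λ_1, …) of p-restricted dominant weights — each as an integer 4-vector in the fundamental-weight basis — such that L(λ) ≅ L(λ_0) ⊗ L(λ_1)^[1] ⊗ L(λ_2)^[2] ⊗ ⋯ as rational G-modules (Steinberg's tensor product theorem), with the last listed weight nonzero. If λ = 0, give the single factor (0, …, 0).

((2, 2, 4, 0), (4, 1, 1, 4), (2, 4, 3, 1), (2, 4, 1, 0), (0, 0, 0, 1), (3, 3, 4, 2))

In the fundamental-weight basis, λ has coordinates c = M·v (v = (-224491, 64799, -239122, -424369)):
  c_1 = (-26)·(-224491) + (12)·(64799) + (1)·(-239122) + (15)·(-424369) = 9697
  c_2 = (-3)·(-224491) + (0)·(64799) + (1)·(-239122) + (1)·(-424369) = 9982
  c_3 = (-7)·(-224491) + (5)·(64799) + (-1)·(-239122) + (5)·(-424369) = 12709
  c_4 = (-103)·(-224491) + (53)·(64799) + (1)·(-239122) + (62)·(-424369) = 6920
Expand coordinatewise in base 5:
  c_1 = 9697 = 2·5^0 + 4·5^1 + 2·5^2 + 2·5^3 + 0·5^4 + 3·5^5
  c_2 = 9982 = 2·5^0 + 1·5^1 + 4·5^2 + 4·5^3 + 0·5^4 + 3·5^5
  c_3 = 12709 = 4·5^0 + 1·5^1 + 3·5^2 + 1·5^3 + 0·5^4 + 4·5^5
  c_4 = 6920 = 0·5^0 + 4·5^1 + 1·5^2 + 0·5^3 + 1·5^4 + 2·5^5
λ_0 = (2, 2, 4, 0)
λ_1 = (4, 1, 1, 4)
λ_2 = (2, 4, 3, 1)
λ_3 = (2, 4, 1, 0)
λ_4 = (0, 0, 0, 1)
λ_5 = (3, 3, 4, 2)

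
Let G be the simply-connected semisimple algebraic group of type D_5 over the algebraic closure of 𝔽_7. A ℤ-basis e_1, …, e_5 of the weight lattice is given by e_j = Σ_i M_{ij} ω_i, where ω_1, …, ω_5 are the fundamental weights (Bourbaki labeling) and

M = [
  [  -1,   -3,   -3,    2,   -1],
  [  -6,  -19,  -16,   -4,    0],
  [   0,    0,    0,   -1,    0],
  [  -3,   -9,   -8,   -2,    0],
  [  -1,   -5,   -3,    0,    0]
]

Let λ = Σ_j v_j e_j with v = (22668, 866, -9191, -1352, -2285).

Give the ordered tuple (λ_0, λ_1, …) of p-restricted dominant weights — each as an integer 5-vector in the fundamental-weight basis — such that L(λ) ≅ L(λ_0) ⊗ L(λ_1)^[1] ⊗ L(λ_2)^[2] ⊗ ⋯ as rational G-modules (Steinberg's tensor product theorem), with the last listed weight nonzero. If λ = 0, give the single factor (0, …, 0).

In the fundamental-weight basis, λ has coordinates c = M·v (v = (22668, 866, -9191, -1352, -2285)):
  c_1 = -1*22668 + -3*866 + -3*-9191 + 2*-1352 + -1*-2285 = 1888
  c_2 = -6*22668 + -19*866 + -16*-9191 + -4*-1352 + 0*-2285 = 2
  c_3 = 0*22668 + 0*866 + 0*-9191 + -1*-1352 + 0*-2285 = 1352
  c_4 = -3*22668 + -9*866 + -8*-9191 + -2*-1352 + 0*-2285 = 434
  c_5 = -1*22668 + -5*866 + -3*-9191 + 0*-1352 + 0*-2285 = 575
Expand coordinatewise in base 7:
  c_1 = 1888 = 5·7^0 + 3·7^1 + 3·7^2 + 5·7^3
  c_2 = 2 = 2·7^0
  c_3 = 1352 = 1·7^0 + 4·7^1 + 6·7^2 + 3·7^3
  c_4 = 434 = 0·7^0 + 6·7^1 + 1·7^2 + 1·7^3
  c_5 = 575 = 1·7^0 + 5·7^1 + 4·7^2 + 1·7^3
λ_0 = (5, 2, 1, 0, 1)
λ_1 = (3, 0, 4, 6, 5)
λ_2 = (3, 0, 6, 1, 4)
λ_3 = (5, 0, 3, 1, 1)

((5, 2, 1, 0, 1), (3, 0, 4, 6, 5), (3, 0, 6, 1, 4), (5, 0, 3, 1, 1))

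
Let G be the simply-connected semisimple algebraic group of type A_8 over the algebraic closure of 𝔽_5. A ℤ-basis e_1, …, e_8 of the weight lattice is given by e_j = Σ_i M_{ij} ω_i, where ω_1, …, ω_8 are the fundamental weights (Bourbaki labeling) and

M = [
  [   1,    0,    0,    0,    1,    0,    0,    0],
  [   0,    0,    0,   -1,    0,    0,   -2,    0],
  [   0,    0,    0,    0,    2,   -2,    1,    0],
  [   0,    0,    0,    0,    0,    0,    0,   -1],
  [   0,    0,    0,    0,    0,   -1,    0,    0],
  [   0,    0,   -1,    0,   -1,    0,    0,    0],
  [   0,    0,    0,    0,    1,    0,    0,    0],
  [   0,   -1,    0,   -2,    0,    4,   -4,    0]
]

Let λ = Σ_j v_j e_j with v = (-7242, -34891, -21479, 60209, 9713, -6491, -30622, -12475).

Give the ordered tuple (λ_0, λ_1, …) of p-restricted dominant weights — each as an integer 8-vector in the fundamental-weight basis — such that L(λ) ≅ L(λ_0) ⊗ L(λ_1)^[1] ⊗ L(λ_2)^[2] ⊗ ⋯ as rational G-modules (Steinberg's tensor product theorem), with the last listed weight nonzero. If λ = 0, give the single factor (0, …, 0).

((1, 0, 1, 0, 1, 1, 3, 2), (4, 2, 2, 0, 3, 3, 2, 4), (3, 1, 1, 4, 4, 0, 3, 4), (4, 3, 4, 4, 1, 4, 2, 2), (3, 1, 2, 4, 0, 3, 0, 2), (0, 0, 0, 3, 2, 3, 3, 3))

Converting to the ω-basis (c_i = row i of M dotted with v = (-7242, -34891, -21479, 60209, 9713, -6491, -30622, -12475)):
  c_1 = 1*-7242 + 0*-34891 + 0*-21479 + 0*60209 + 1*9713 + 0*-6491 + 0*-30622 + 0*-12475 = 2471
  c_2 = 0*-7242 + 0*-34891 + 0*-21479 + -1*60209 + 0*9713 + 0*-6491 + -2*-30622 + 0*-12475 = 1035
  c_3 = 0*-7242 + 0*-34891 + 0*-21479 + 0*60209 + 2*9713 + -2*-6491 + 1*-30622 + 0*-12475 = 1786
  c_4 = 0*-7242 + 0*-34891 + 0*-21479 + 0*60209 + 0*9713 + 0*-6491 + 0*-30622 + -1*-12475 = 12475
  c_5 = 0*-7242 + 0*-34891 + 0*-21479 + 0*60209 + 0*9713 + -1*-6491 + 0*-30622 + 0*-12475 = 6491
  c_6 = 0*-7242 + 0*-34891 + -1*-21479 + 0*60209 + -1*9713 + 0*-6491 + 0*-30622 + 0*-12475 = 11766
  c_7 = 0*-7242 + 0*-34891 + 0*-21479 + 0*60209 + 1*9713 + 0*-6491 + 0*-30622 + 0*-12475 = 9713
  c_8 = 0*-7242 + -1*-34891 + 0*-21479 + -2*60209 + 0*9713 + 4*-6491 + -4*-30622 + 0*-12475 = 10997
p = 5; digits c_i = Σ_j d_{ij}·5^j, 0 ≤ d_{ij} < 5:
  c_1 = 2471 = 1·5^0 + 4·5^1 + 3·5^2 + 4·5^3 + 3·5^4
  c_2 = 1035 = 0·5^0 + 2·5^1 + 1·5^2 + 3·5^3 + 1·5^4
  c_3 = 1786 = 1·5^0 + 2·5^1 + 1·5^2 + 4·5^3 + 2·5^4
  c_4 = 12475 = 0·5^0 + 0·5^1 + 4·5^2 + 4·5^3 + 4·5^4 + 3·5^5
  c_5 = 6491 = 1·5^0 + 3·5^1 + 4·5^2 + 1·5^3 + 0·5^4 + 2·5^5
  c_6 = 11766 = 1·5^0 + 3·5^1 + 0·5^2 + 4·5^3 + 3·5^4 + 3·5^5
  c_7 = 9713 = 3·5^0 + 2·5^1 + 3·5^2 + 2·5^3 + 0·5^4 + 3·5^5
  c_8 = 10997 = 2·5^0 + 4·5^1 + 4·5^2 + 2·5^3 + 2·5^4 + 3·5^5
λ_0 = (1, 0, 1, 0, 1, 1, 3, 2)
λ_1 = (4, 2, 2, 0, 3, 3, 2, 4)
λ_2 = (3, 1, 1, 4, 4, 0, 3, 4)
λ_3 = (4, 3, 4, 4, 1, 4, 2, 2)
λ_4 = (3, 1, 2, 4, 0, 3, 0, 2)
λ_5 = (0, 0, 0, 3, 2, 3, 3, 3)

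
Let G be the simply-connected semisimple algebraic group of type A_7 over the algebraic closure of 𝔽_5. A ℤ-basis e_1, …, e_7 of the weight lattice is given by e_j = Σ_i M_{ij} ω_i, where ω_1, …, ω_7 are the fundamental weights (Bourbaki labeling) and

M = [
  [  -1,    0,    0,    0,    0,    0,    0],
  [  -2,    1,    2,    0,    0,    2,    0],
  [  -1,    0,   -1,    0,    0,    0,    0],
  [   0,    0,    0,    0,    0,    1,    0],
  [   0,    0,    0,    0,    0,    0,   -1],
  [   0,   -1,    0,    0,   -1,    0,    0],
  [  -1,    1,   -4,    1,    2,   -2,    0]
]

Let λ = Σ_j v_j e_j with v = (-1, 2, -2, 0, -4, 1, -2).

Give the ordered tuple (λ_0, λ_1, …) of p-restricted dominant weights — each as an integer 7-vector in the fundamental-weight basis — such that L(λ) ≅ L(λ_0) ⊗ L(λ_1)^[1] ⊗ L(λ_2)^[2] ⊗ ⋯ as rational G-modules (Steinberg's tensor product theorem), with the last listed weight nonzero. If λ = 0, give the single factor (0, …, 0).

((1, 2, 3, 1, 2, 2, 1),)

Converting to the ω-basis (c_i = row i of M dotted with v = (-1, 2, -2, 0, -4, 1, -2)):
  c_1 = (-1)·(-1) + 0·2 + (0)·(-2) + 0·0 + (0)·(-4) + 0·1 + (0)·(-2) = 1
  c_2 = (-2)·(-1) + 1·2 + (2)·(-2) + 0·0 + (0)·(-4) + 2·1 + (0)·(-2) = 2
  c_3 = (-1)·(-1) + 0·2 + (-1)·(-2) + 0·0 + (0)·(-4) + 0·1 + (0)·(-2) = 3
  c_4 = (0)·(-1) + 0·2 + (0)·(-2) + 0·0 + (0)·(-4) + 1·1 + (0)·(-2) = 1
  c_5 = (0)·(-1) + 0·2 + (0)·(-2) + 0·0 + (0)·(-4) + 0·1 + (-1)·(-2) = 2
  c_6 = (0)·(-1) + (-1)·(2) + (0)·(-2) + 0·0 + (-1)·(-4) + 0·1 + (0)·(-2) = 2
  c_7 = (-1)·(-1) + 1·2 + (-4)·(-2) + 1·0 + (2)·(-4) + (-2)·(1) + (0)·(-2) = 1
Base-5 expansion of each c_i:
  c_1 = 1 = 1·5^0
  c_2 = 2 = 2·5^0
  c_3 = 3 = 3·5^0
  c_4 = 1 = 1·5^0
  c_5 = 2 = 2·5^0
  c_6 = 2 = 2·5^0
  c_7 = 1 = 1·5^0
λ_0 = (1, 2, 3, 1, 2, 2, 1)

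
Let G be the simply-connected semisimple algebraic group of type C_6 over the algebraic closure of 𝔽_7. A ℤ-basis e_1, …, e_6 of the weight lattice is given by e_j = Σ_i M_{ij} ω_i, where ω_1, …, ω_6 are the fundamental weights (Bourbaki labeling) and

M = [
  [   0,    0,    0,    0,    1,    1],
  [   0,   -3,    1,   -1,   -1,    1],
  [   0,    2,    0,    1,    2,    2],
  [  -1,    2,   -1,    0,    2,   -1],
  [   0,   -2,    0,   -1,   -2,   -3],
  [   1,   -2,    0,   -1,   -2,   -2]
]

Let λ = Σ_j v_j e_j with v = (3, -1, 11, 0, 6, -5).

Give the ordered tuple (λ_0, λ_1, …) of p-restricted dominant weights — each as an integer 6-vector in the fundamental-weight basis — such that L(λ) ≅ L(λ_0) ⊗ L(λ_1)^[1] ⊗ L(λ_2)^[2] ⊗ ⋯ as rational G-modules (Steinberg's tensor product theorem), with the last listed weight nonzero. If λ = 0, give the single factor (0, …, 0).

((1, 3, 0, 1, 5, 3),)

Compute c_i = Σ_j M_{ij} v_j with v = (3, -1, 11, 0, 6, -5):
  c_1 = (0)·(3) + (0)·(-1) + (0)·(11) + (0)·(0) + (1)·(6) + (1)·(-5) = 1
  c_2 = (0)·(3) + (-3)·(-1) + (1)·(11) + (-1)·(0) + (-1)·(6) + (1)·(-5) = 3
  c_3 = (0)·(3) + (2)·(-1) + (0)·(11) + (1)·(0) + (2)·(6) + (2)·(-5) = 0
  c_4 = (-1)·(3) + (2)·(-1) + (-1)·(11) + (0)·(0) + (2)·(6) + (-1)·(-5) = 1
  c_5 = (0)·(3) + (-2)·(-1) + (0)·(11) + (-1)·(0) + (-2)·(6) + (-3)·(-5) = 5
  c_6 = (1)·(3) + (-2)·(-1) + (0)·(11) + (-1)·(0) + (-2)·(6) + (-2)·(-5) = 3
Expand coordinatewise in base 7:
  c_1 = 1 = 1·7^0
  c_2 = 3 = 3·7^0
  c_3 = 0
  c_4 = 1 = 1·7^0
  c_5 = 5 = 5·7^0
  c_6 = 3 = 3·7^0
p-restricted factor λ_0 = (1, 3, 0, 1, 5, 3)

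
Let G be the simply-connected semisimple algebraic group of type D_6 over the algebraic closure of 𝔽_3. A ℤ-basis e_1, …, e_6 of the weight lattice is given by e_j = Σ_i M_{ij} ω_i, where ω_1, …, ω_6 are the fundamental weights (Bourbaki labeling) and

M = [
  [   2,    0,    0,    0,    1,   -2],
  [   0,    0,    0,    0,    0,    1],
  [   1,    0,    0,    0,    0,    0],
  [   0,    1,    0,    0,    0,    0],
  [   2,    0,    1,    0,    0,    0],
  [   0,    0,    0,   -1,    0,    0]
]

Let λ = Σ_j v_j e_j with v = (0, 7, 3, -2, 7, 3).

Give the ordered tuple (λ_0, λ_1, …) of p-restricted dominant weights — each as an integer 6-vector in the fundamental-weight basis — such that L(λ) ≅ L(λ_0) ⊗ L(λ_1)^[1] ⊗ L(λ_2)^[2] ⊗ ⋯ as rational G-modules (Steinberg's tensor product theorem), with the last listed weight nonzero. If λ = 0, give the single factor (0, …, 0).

In the fundamental-weight basis, λ has coordinates c = M·v (v = (0, 7, 3, -2, 7, 3)):
  c_1 = 2*0 + 0*7 + 0*3 + 0*-2 + 1*7 + -2*3 = 1
  c_2 = 0*0 + 0*7 + 0*3 + 0*-2 + 0*7 + 1*3 = 3
  c_3 = 1*0 + 0*7 + 0*3 + 0*-2 + 0*7 + 0*3 = 0
  c_4 = 0*0 + 1*7 + 0*3 + 0*-2 + 0*7 + 0*3 = 7
  c_5 = 2*0 + 0*7 + 1*3 + 0*-2 + 0*7 + 0*3 = 3
  c_6 = 0*0 + 0*7 + 0*3 + -1*-2 + 0*7 + 0*3 = 2
Base-3 expansion of each c_i:
  c_1 = 1 = 1·3^0
  c_2 = 3 = 0·3^0 + 1·3^1
  c_3 = 0
  c_4 = 7 = 1·3^0 + 2·3^1
  c_5 = 3 = 0·3^0 + 1·3^1
  c_6 = 2 = 2·3^0
λ_0 = (1, 0, 0, 1, 0, 2)
λ_1 = (0, 1, 0, 2, 1, 0)

((1, 0, 0, 1, 0, 2), (0, 1, 0, 2, 1, 0))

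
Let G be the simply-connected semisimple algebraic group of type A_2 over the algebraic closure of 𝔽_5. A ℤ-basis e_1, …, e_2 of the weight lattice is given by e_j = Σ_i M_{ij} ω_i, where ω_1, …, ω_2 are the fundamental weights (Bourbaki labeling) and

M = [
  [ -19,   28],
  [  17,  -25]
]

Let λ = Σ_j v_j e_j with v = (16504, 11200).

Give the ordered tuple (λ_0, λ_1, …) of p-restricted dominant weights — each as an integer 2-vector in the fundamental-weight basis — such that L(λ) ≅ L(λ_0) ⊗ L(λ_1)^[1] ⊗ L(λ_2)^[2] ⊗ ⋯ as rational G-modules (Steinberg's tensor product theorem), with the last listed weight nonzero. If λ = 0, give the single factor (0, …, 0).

((4, 3), (4, 3), (0, 2), (0, 4))

Change of basis e → ω: c = M·v where v = (16504, 11200):
  c_1 = -19*16504 + 28*11200 = 24
  c_2 = 17*16504 + -25*11200 = 568
p = 5; digits c_i = Σ_j d_{ij}·5^j, 0 ≤ d_{ij} < 5:
  c_1 = 24 = 4·5^0 + 4·5^1
  c_2 = 568 = 3·5^0 + 3·5^1 + 2·5^2 + 4·5^3
λ_0 = (4, 3)
λ_1 = (4, 3)
λ_2 = (0, 2)
λ_3 = (0, 4)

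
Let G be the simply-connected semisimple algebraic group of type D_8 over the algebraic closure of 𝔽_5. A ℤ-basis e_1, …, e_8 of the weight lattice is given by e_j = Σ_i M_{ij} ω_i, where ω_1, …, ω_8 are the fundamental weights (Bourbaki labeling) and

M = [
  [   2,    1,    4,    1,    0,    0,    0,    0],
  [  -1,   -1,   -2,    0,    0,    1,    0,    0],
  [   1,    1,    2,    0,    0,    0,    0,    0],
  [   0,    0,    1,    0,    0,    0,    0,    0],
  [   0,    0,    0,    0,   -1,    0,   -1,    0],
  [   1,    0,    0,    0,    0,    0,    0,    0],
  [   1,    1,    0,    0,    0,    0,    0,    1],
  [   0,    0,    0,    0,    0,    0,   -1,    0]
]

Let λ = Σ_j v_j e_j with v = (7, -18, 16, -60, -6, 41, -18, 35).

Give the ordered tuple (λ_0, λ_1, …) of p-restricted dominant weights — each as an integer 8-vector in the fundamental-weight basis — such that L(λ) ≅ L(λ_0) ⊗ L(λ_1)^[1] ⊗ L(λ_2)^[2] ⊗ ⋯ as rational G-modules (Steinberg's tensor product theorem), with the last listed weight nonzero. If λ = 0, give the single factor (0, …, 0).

In the fundamental-weight basis, λ has coordinates c = M·v (v = (7, -18, 16, -60, -6, 41, -18, 35)):
  c_1 = 2*7 + 1*-18 + 4*16 + 1*-60 + 0*-6 + 0*41 + 0*-18 + 0*35 = 0
  c_2 = -1*7 + -1*-18 + -2*16 + 0*-60 + 0*-6 + 1*41 + 0*-18 + 0*35 = 20
  c_3 = 1*7 + 1*-18 + 2*16 + 0*-60 + 0*-6 + 0*41 + 0*-18 + 0*35 = 21
  c_4 = 0*7 + 0*-18 + 1*16 + 0*-60 + 0*-6 + 0*41 + 0*-18 + 0*35 = 16
  c_5 = 0*7 + 0*-18 + 0*16 + 0*-60 + -1*-6 + 0*41 + -1*-18 + 0*35 = 24
  c_6 = 1*7 + 0*-18 + 0*16 + 0*-60 + 0*-6 + 0*41 + 0*-18 + 0*35 = 7
  c_7 = 1*7 + 1*-18 + 0*16 + 0*-60 + 0*-6 + 0*41 + 0*-18 + 1*35 = 24
  c_8 = 0*7 + 0*-18 + 0*16 + 0*-60 + 0*-6 + 0*41 + -1*-18 + 0*35 = 18
p = 5; digits c_i = Σ_j d_{ij}·5^j, 0 ≤ d_{ij} < 5:
  c_1 = 0
  c_2 = 20 = 0·5^0 + 4·5^1
  c_3 = 21 = 1·5^0 + 4·5^1
  c_4 = 16 = 1·5^0 + 3·5^1
  c_5 = 24 = 4·5^0 + 4·5^1
  c_6 = 7 = 2·5^0 + 1·5^1
  c_7 = 24 = 4·5^0 + 4·5^1
  c_8 = 18 = 3·5^0 + 3·5^1
λ_0 = (0, 0, 1, 1, 4, 2, 4, 3)
λ_1 = (0, 4, 4, 3, 4, 1, 4, 3)

((0, 0, 1, 1, 4, 2, 4, 3), (0, 4, 4, 3, 4, 1, 4, 3))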